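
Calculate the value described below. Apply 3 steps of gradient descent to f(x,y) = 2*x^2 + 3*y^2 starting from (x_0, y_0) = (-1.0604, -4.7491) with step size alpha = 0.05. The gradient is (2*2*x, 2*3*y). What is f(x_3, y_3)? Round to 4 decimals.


Gradient descent on f(x,y) = 2*x^2 + 3*y^2.
Starting point: (-1.0604, -4.7491), alpha = 0.05
Step 1: grad_x = 2*2*-1.0604 = -4.2416, grad_y = 2*3*-4.7491 = -28.4946
  x_1 = -1.0604 - 0.05*-4.2416 = -0.8483
  y_1 = -4.7491 - 0.05*-28.4946 = -3.3244
Step 2: grad_x = 2*2*-0.8483 = -3.3933, grad_y = 2*3*-3.3244 = -19.9462
  x_2 = -0.8483 - 0.05*-3.3933 = -0.6787
  y_2 = -3.3244 - 0.05*-19.9462 = -2.3271
Step 3: grad_x = 2*2*-0.6787 = -2.7146, grad_y = 2*3*-2.3271 = -13.9624
  x_3 = -0.6787 - 0.05*-2.7146 = -0.5429
  y_3 = -2.3271 - 0.05*-13.9624 = -1.6289
f(-0.5429, -1.6289) = 2*(-0.5429)^2 + 3*(-1.6289)^2 = 8.5499


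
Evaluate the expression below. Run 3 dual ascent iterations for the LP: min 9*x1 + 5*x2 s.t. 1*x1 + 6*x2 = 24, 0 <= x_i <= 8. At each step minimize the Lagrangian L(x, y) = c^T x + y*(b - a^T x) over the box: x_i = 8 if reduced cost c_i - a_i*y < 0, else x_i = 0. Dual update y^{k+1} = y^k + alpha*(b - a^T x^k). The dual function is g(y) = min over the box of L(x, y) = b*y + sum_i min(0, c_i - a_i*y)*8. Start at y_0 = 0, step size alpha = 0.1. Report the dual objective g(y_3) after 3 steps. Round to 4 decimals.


Dual ascent for LP: min 9*x1 + 5*x2, 1*x1 + 6*x2 = 24, 0 <= x_i <= 8
Step 1: y^k = 0.0, reduced costs: (9.0, 5.0)
  x^k = (0.0, 0.0), subgradient = b - a^T x = 24.0
  y^{k+1} = 0.0 + 0.1*24.0 = 2.4
Step 2: y^k = 2.4, reduced costs: (6.6, -9.4)
  x^k = (0.0, 8.0), subgradient = b - a^T x = -24.0
  y^{k+1} = 2.4 + 0.1*-24.0 = -0.0
Step 3: y^k = -0.0, reduced costs: (9.0, 5.0)
  x^k = (0.0, 0.0), subgradient = b - a^T x = 24.0
  y^{k+1} = -0.0 + 0.1*24.0 = 2.4
Dual objective at y_3 = 2.4: reduced costs (6.6, -9.4), box minimizer x = (0.0, 8.0)
g(y_3) = b*y + (c1 - a1*y)*x1 + (c2 - a2*y)*x2 = 24*2.4 + 6.6*0.0 + (-9.4)*8.0 = 57.6 + 0.0 - 75.2 = -17.6


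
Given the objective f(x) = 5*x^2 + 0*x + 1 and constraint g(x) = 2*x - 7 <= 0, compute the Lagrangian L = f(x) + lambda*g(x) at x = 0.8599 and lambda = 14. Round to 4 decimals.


Step 1: Evaluate f(x).
f(0.8599) = 5*0.8599^2 + 0*0.8599 + 1 = 4.6971
Step 2: Evaluate g(x).
g(0.8599) = 2*0.8599 - 7 = -5.2802
Step 3: Compute Lagrangian.
L = 4.6971 + 14*-5.2802 = -69.2257


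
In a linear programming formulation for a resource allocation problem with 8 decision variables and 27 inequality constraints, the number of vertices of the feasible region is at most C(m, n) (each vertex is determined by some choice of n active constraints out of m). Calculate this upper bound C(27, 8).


Each vertex corresponds to some choice of n active constraints out of m, so the number of vertices is at most C(m, n) = m! / (n!(m-n)!).
m = 27, n = 8
Numerator: 27 * 26 * 25 * 24 * 23 * 22 * 21 * 20
Denominator: 8! = 40320
C(27, 8) = 2220075


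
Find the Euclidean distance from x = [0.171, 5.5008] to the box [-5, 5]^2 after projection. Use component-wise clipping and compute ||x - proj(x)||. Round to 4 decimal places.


Project each component onto [-5, 5].
clip(0.171) = 0.171, clip(5.5008) = 5.0
Projection = [0.171, 5.0]
Squared diffs: [0.0, 0.2508]
Distance = sqrt(0.2508) = 0.5008


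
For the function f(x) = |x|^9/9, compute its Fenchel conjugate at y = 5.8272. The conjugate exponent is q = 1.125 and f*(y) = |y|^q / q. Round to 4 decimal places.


The conjugate exponent q satisfies 1/p + 1/q = 1.
p = 9, so q = 9/(9 - 1) = 1.125
|y|^q = 5.8272^1.125 = 7.2634
f*(5.8272) = 7.2634 / 1.125 = 6.4564


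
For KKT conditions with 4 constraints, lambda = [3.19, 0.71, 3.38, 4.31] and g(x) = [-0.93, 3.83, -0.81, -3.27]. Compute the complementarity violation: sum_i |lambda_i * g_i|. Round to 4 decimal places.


KKT complementary slackness check:
lambda_1 * g_1 = 3.19 * -0.93 = -2.9667
lambda_2 * g_2 = 0.71 * 3.83 = 2.7193
lambda_3 * g_3 = 3.38 * -0.81 = -2.7378
lambda_4 * g_4 = 4.31 * -3.27 = -14.0937
Total violation = 2.9667 + 2.7193 + 2.7378 + 14.0937 = 22.5175


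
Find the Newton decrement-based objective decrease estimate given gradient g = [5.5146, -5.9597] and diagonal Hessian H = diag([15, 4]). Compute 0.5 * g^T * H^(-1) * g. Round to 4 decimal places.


Step 1: H is diagonal, so H^(-1) * g = [0.3676, -1.4899].
Step 2: g^T H^(-1) g = sum_i g_i^2 / H_ii
  = (5.5146)^2/15 + (-5.9597)^2/4
  = 2.0274 + 8.8795 = 10.9069
Step 3: Objective decrease = 0.5 * g^T H^(-1) g = 5.4534


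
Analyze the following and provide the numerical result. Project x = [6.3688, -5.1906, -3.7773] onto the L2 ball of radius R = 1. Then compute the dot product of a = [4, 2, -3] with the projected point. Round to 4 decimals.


Step 1: Compute ||x|| (intermediates to 6 decimals).
||x|| = sqrt(6.3688^2 + (-5.1906)^2 + (-3.7773)^2) = 9.042784
Step 2: Project.
Since ||x|| > R, scale = R/||x|| = 1/9.042784 = 0.110585, proj(x) = scale * x
proj(x) = [0.704294, -0.574003, -0.417713]
Step 3: Dot product.
a^T * proj(x) = 4*0.704294 + 2*(-0.574003) - 3*(-0.417713) = 2.9223


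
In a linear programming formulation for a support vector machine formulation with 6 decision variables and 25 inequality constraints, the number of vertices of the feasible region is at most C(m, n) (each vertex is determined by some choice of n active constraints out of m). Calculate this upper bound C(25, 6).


Each vertex corresponds to some choice of n active constraints out of m, so the number of vertices is at most C(m, n) = m! / (n!(m-n)!).
m = 25, n = 6
Numerator: 25 * 24 * 23 * 22 * 21 * 20
Denominator: 6! = 720
C(25, 6) = 177100


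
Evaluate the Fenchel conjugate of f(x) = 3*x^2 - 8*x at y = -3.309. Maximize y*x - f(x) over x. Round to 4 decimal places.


f*(y) = sup_x {y*x - a*x^2 - b*x} = sup_x {(y-b)*x - a*x^2}
FOC: (y - b) - 2a*x = 0 => x* = (y - b)/(2a)
x* = (-3.309 + 8)/(2*3) = 0.7818
f*(-3.309) = (y-b)^2/(4a) = (-3.309 + 8)^2/(4*3)
= 22.0055/12 = 1.8338


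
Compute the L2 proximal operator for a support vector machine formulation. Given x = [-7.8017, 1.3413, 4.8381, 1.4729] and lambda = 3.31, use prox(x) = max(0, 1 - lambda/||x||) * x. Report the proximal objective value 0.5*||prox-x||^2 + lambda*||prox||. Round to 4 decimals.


Step 1: Compute ||x||.
||x|| = 9.3937
Step 2: Compute scaling factor.
scale = max(0, 1 - 3.31/9.3937) = 0.6476
Step 3: prox(x) = [-5.0527, 0.8687, 3.1333, 0.9539]
||prox(x)|| = 6.0837
Step 4: Proximal objective.
0.5*||prox-x||^2 = 5.4781
lambda*||prox|| = 20.137
Total = 25.6152


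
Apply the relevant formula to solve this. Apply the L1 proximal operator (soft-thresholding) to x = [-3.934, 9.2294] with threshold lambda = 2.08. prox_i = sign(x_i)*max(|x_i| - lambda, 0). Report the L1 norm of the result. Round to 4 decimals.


Soft-thresholding with lambda = 2.08:
prox(-3.934) = sign(-3.934)*max(|-3.934| - 2.08, 0) = -1.854
prox(9.2294) = sign(9.2294)*max(|9.2294| - 2.08, 0) = 7.1494
prox(x) = [-1.854, 7.1494]
||prox(x)||_1 = 1.854 + 7.1494 = 9.0034


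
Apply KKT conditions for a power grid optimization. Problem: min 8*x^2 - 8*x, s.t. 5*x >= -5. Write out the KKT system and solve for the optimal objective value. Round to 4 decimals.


Step 1: Try lambda = 0 (constraint inactive).
Stationarity: 2*8*x - 8 = 0
x* = 8/(2*8) = 0.5
Check constraint: 5*0.5 = 2.5 >= -5 -- satisfied.
Step 2: Compute optimal value.
f(x*) = 8*0.5^2 - 8*0.5 = -2.0


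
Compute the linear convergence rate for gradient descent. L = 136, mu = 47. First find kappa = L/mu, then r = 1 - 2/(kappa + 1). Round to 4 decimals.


Step 1: Compute the condition number.
kappa = L/mu = 136/47 = 2.8936
Step 2: Compute the convergence rate.
r = 1 - 2/(kappa + 1) = 1 - 2*mu/(L + mu) = (L - mu)/(L + mu) = 89/183 = 0.4863


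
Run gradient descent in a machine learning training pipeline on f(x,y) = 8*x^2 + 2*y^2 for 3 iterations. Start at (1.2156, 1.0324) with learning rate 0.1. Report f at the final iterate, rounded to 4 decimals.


Gradient descent on f(x,y) = 8*x^2 + 2*y^2.
Starting point: (1.2156, 1.0324), alpha = 0.1
Step 1: grad_x = 2*8*1.2156 = 19.4496, grad_y = 2*2*1.0324 = 4.1296
  x_1 = 1.2156 - 0.1*19.4496 = -0.7294
  y_1 = 1.0324 - 0.1*4.1296 = 0.6194
Step 2: grad_x = 2*8*-0.7294 = -11.6698, grad_y = 2*2*0.6194 = 2.4778
  x_2 = -0.7294 - 0.1*-11.6698 = 0.4376
  y_2 = 0.6194 - 0.1*2.4778 = 0.3717
Step 3: grad_x = 2*8*0.4376 = 7.0019, grad_y = 2*2*0.3717 = 1.4867
  x_3 = 0.4376 - 0.1*7.0019 = -0.2626
  y_3 = 0.3717 - 0.1*1.4867 = 0.223
f(-0.2626, 0.223) = 8*(-0.2626)^2 + 2*0.223^2 = 0.651


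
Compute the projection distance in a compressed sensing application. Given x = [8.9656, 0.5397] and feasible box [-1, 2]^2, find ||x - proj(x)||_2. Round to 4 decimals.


Project each component onto [-1, 2].
clip(8.9656) = 2.0, clip(0.5397) = 0.5397
Projection = [2.0, 0.5397]
Squared diffs: [48.5196, 0.0]
Distance = sqrt(48.5196) = 6.9656


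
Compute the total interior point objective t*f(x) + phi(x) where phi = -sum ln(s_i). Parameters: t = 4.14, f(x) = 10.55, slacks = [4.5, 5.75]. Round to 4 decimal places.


Step 1: Compute log-barrier.
ln values: [1.5041, 1.7492]
phi = -(1.5041 + 1.7492) = -3.2533
Step 2: Compute augmented objective.
t*f(x) = 4.14*10.55 = 43.677
Total = 43.677 - 3.2533 = 40.4237


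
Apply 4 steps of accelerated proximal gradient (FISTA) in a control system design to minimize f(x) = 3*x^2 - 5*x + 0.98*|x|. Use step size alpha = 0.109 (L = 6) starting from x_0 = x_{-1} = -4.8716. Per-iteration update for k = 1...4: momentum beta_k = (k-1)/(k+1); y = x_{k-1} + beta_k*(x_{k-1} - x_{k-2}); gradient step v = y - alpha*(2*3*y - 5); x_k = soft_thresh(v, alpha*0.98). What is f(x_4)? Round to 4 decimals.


FISTA on f(x) = 3*x^2 - 5*x + 0.98*|x|
L = 6, alpha = 0.109
Iteration 1: beta = 0.0, y = -4.8716 + 0.0*(-4.8716 + 4.8716) = -4.8716
  grad(y) = -34.2296, v = y - alpha*grad = -1.1406
  prox(v) = soft_thresh(-1.1406, 0.1068) = -1.0338
Iteration 2: beta = 0.3333, y = -1.0338 + 0.3333*(-1.0338 + 4.8716) = 0.2455
  grad(y) = -3.5268, v = y - alpha*grad = 0.63
  prox(v) = soft_thresh(0.63, 0.1068) = 0.5231
Iteration 3: beta = 0.5, y = 0.5231 + 0.5*(0.5231 + 1.0338) = 1.3016
  grad(y) = 2.8095, v = y - alpha*grad = 0.9953
  prox(v) = soft_thresh(0.9953, 0.1068) = 0.8885
Iteration 4: beta = 0.6, y = 0.8885 + 0.6*(0.8885 - 0.5231) = 1.1078
  grad(y) = 1.6466, v = y - alpha*grad = 0.9283
  prox(v) = soft_thresh(0.9283, 0.1068) = 0.8215
f(x_4) = 3*0.8215^2 - 5*0.8215 + 0.98*|0.8215| = -1.2779


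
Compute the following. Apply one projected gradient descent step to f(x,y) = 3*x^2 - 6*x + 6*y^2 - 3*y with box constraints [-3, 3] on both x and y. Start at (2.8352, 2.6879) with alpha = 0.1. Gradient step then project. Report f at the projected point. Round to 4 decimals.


Step 1: Compute gradient at (2.8352, 2.6879).
grad_x = 2*3*2.8352 - 6 = 11.0112
grad_y = 2*6*2.6879 - 3 = 29.2548
Step 2: Gradient step.
x_raw = 2.8352 - 0.1*11.0112 = 1.7341
y_raw = 2.6879 - 0.1*29.2548 = -0.2376
Step 3: Project onto [-3, 3].
x_proj = clip(1.7341) = 1.7341
y_proj = clip(-0.2376) = -0.2376
Step 4: Evaluate f.
f(1.7341, -0.2376) = -0.332


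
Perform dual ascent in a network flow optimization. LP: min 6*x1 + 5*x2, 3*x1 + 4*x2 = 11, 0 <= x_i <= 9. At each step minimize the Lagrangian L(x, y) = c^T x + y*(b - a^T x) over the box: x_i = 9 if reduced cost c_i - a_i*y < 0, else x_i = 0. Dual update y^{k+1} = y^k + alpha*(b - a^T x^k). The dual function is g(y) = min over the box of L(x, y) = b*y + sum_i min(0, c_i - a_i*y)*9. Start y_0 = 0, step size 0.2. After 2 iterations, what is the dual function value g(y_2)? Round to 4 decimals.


Dual ascent for LP: min 6*x1 + 5*x2, 3*x1 + 4*x2 = 11, 0 <= x_i <= 9
Step 1: y^k = 0.0, reduced costs: (6.0, 5.0)
  x^k = (0.0, 0.0), subgradient = b - a^T x = 11.0
  y^{k+1} = 0.0 + 0.2*11.0 = 2.2
Step 2: y^k = 2.2, reduced costs: (-0.6, -3.8)
  x^k = (9.0, 9.0), subgradient = b - a^T x = -52.0
  y^{k+1} = 2.2 + 0.2*-52.0 = -8.2
Dual objective at y_2 = -8.2: reduced costs (30.6, 37.8), box minimizer x = (0.0, 0.0)
g(y_2) = b*y + (c1 - a1*y)*x1 + (c2 - a2*y)*x2 = 11*(-8.2) + 30.6*0.0 + 37.8*0.0 = -90.2 + 0.0 + 0.0 = -90.2


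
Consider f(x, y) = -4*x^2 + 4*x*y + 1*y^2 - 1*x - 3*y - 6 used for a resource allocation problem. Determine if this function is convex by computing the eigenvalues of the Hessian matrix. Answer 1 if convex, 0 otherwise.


The Hessian of f(x,y) = -4*x^2 + 4*x*y + 1*y^2 - 1*x - 3*y - 6 is:
H = [[-8, 4], [4, 2]]
Trace = -8 + 2 = -6
Determinant = -8*2 - (4)^2 = -32
Discriminant = (-6)^2 - 4*-32 = 164.0
Eigenvalues: lambda_1 = -9.4031, lambda_2 = 3.4031
The function is not convex.

0


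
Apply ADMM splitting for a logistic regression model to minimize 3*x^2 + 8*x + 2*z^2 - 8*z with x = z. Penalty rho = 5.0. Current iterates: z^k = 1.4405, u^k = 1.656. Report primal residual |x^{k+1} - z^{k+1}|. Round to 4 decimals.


ADMM iteration with rho = 5.0, z^k = 1.4405, u^k = 1.656
Step 1: x-update.
Minimize 3*x^2 + 8*x + (5.0/2)*(x - 1.4405 + 1.656)^2
FOC: (2*3 + 5.0)*x = -8 + 5.0*(1.4405 - 1.656)
x^{k+1} = -0.8252
Step 2: z-update.
Minimize 2*z^2 - 8*z + (5.0/2)*(-0.8252 - z + 1.656)^2
FOC: (2*2 + 5.0)*z = 8 + 5.0*(-0.8252 + 1.656)
z^{k+1} = 1.3504
Step 3: u-update.
u^{k+1} = 1.656 - 0.8252 - 1.3504 = -0.5197
Step 4: Primal residual = |-0.8252 - 1.3504| = 2.1757


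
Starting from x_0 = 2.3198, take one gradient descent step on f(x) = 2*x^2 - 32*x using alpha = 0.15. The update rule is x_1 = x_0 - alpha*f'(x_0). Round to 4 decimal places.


We compute the gradient at x_0 and apply the update.
f'(x) = 4*x - 32
f'(2.3198) = 4*2.3198 - 32 = -22.7208
x_1 = 2.3198 - 0.15*-22.7208 = 5.7279


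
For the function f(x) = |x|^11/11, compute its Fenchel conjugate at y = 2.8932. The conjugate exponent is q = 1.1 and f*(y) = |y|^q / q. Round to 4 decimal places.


The conjugate exponent q satisfies 1/p + 1/q = 1.
p = 11, so q = 11/(11 - 1) = 1.1
|y|^q = 2.8932^1.1 = 3.2175
f*(2.8932) = 3.2175 / 1.1 = 2.925


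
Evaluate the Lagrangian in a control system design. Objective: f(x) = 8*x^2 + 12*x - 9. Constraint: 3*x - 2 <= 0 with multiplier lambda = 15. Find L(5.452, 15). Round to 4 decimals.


Step 1: Evaluate f(x).
f(5.452) = 8*5.452^2 + 12*5.452 - 9 = 294.2184
Step 2: Evaluate g(x).
g(5.452) = 3*5.452 - 2 = 14.356
Step 3: Compute Lagrangian.
L = 294.2184 + 15*14.356 = 509.5584


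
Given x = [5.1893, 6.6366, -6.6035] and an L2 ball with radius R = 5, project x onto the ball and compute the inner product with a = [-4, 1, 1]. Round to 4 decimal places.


Step 1: Compute ||x|| (intermediates to 6 decimals).
||x|| = sqrt(5.1893^2 + 6.6366^2 + (-6.6035)^2) = 10.704182
Step 2: Project.
Since ||x|| > R, scale = R/||x|| = 5/10.704182 = 0.467107, proj(x) = scale * x
proj(x) = [2.423958, 3.100002, -3.084541]
Step 3: Dot product.
a^T * proj(x) = -4*2.423958 + 1*3.100002 + 1*(-3.084541) = -9.6804


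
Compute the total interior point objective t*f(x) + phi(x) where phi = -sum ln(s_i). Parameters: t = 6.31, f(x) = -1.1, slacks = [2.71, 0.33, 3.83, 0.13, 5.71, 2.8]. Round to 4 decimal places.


Step 1: Compute log-barrier.
ln values: [0.9969, -1.1087, 1.3429, -2.0402, 1.7422, 1.0296]
phi = -(0.9969 - 1.1087 + 1.3429 - 2.0402 + 1.7422 + 1.0296) = -1.9628
Step 2: Compute augmented objective.
t*f(x) = 6.31*-1.1 = -6.941
Total = -6.941 - 1.9628 = -8.9038


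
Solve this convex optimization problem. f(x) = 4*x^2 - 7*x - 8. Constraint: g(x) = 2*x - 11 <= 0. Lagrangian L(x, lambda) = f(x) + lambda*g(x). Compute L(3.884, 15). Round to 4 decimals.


Step 1: Evaluate f(x).
f(3.884) = 4*3.884^2 - 7*3.884 - 8 = 25.1538
Step 2: Evaluate g(x).
g(3.884) = 2*3.884 - 11 = -3.232
Step 3: Compute Lagrangian.
L = 25.1538 + 15*-3.232 = -23.3262


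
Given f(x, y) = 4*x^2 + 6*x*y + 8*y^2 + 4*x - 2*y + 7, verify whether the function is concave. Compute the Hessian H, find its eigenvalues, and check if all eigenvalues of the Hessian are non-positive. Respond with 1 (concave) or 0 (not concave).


The Hessian of f(x,y) = 4*x^2 + 6*x*y + 8*y^2 + 4*x - 2*y + 7 is:
H = [[8, 6], [6, 16]]
Trace = 8 + 16 = 24
Determinant = 8*16 - (6)^2 = 92
Discriminant = (24)^2 - 4*92 = 208.0
Eigenvalues: lambda_1 = 4.7889, lambda_2 = 19.2111
The function is not concave.

0


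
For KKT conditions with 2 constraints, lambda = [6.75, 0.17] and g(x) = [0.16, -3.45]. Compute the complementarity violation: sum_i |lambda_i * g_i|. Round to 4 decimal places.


KKT complementary slackness check:
lambda_1 * g_1 = 6.75 * 0.16 = 1.08
lambda_2 * g_2 = 0.17 * -3.45 = -0.5865
Total violation = 1.08 + 0.5865 = 1.6665


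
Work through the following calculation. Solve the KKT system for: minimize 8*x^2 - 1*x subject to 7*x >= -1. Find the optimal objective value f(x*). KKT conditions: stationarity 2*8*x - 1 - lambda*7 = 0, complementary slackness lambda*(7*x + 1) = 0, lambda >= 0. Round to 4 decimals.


Step 1: Try lambda = 0 (constraint inactive).
Stationarity: 2*8*x - 1 = 0
x* = 1/(2*8) = 0.0625
Check constraint: 7*0.0625 = 0.4375 >= -1 -- satisfied.
Step 2: Compute optimal value.
f(x*) = 8*0.0625^2 - 1*0.0625 = -0.0313


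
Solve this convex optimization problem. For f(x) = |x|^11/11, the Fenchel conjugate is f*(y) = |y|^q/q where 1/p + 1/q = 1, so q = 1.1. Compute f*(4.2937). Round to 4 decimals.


The conjugate exponent q satisfies 1/p + 1/q = 1.
p = 11, so q = 11/(11 - 1) = 1.1
|y|^q = 4.2937^1.1 = 4.9672
f*(4.2937) = 4.9672 / 1.1 = 4.5157


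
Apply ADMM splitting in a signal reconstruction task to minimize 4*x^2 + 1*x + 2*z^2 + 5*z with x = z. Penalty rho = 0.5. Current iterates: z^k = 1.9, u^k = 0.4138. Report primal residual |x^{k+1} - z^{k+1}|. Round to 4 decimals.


ADMM iteration with rho = 0.5, z^k = 1.9, u^k = 0.4138
Step 1: x-update.
Minimize 4*x^2 + 1*x + (0.5/2)*(x - 1.9 + 0.4138)^2
FOC: (2*4 + 0.5)*x = -1 + 0.5*(1.9 - 0.4138)
x^{k+1} = -0.0302
Step 2: z-update.
Minimize 2*z^2 + 5*z + (0.5/2)*(-0.0302 - z + 0.4138)^2
FOC: (2*2 + 0.5)*z = -5 + 0.5*(-0.0302 + 0.4138)
z^{k+1} = -1.0685
Step 3: u-update.
u^{k+1} = 0.4138 - 0.0302 + 1.0685 = 1.4521
Step 4: Primal residual = |-0.0302 + 1.0685| = 1.0383


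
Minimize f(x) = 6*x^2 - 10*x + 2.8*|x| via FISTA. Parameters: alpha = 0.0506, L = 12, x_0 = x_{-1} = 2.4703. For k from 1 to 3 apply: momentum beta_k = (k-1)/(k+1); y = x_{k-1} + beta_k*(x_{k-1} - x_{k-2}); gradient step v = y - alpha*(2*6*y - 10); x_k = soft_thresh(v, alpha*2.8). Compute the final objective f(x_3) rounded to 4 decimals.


FISTA on f(x) = 6*x^2 - 10*x + 2.8*|x|
L = 12, alpha = 0.0506
Iteration 1: beta = 0.0, y = 2.4703 + 0.0*(2.4703 - 2.4703) = 2.4703
  grad(y) = 19.6436, v = y - alpha*grad = 1.4763
  prox(v) = soft_thresh(1.4763, 0.1417) = 1.3347
Iteration 2: beta = 0.3333, y = 1.3347 + 0.3333*(1.3347 - 2.4703) = 0.9561
  grad(y) = 1.4733, v = y - alpha*grad = 0.8816
  prox(v) = soft_thresh(0.8816, 0.1417) = 0.7399
Iteration 3: beta = 0.5, y = 0.7399 + 0.5*(0.7399 - 1.3347) = 0.4425
  grad(y) = -4.6901, v = y - alpha*grad = 0.6798
  prox(v) = soft_thresh(0.6798, 0.1417) = 0.5381
f(x_3) = 6*0.5381^2 - 10*0.5381 + 2.8*|0.5381| = -2.137


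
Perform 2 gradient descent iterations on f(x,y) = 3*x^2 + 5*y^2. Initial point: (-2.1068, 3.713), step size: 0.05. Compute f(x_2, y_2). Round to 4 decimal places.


Gradient descent on f(x,y) = 3*x^2 + 5*y^2.
Starting point: (-2.1068, 3.713), alpha = 0.05
Step 1: grad_x = 2*3*-2.1068 = -12.6408, grad_y = 2*5*3.713 = 37.13
  x_1 = -2.1068 - 0.05*-12.6408 = -1.4748
  y_1 = 3.713 - 0.05*37.13 = 1.8565
Step 2: grad_x = 2*3*-1.4748 = -8.8486, grad_y = 2*5*1.8565 = 18.565
  x_2 = -1.4748 - 0.05*-8.8486 = -1.0323
  y_2 = 1.8565 - 0.05*18.565 = 0.9283
f(-1.0323, 0.9283) = 3*(-1.0323)^2 + 5*0.9283^2 = 7.5054


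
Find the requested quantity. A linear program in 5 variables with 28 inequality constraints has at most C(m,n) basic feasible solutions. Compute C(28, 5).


Each vertex corresponds to some choice of n active constraints out of m, so the number of vertices is at most C(m, n) = m! / (n!(m-n)!).
m = 28, n = 5
Numerator: 28 * 27 * 26 * 25 * 24
Denominator: 5! = 120
C(28, 5) = 98280


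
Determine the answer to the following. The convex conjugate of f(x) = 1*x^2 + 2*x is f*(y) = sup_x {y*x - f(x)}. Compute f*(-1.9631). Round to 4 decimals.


f*(y) = sup_x {y*x - a*x^2 - b*x} = sup_x {(y-b)*x - a*x^2}
FOC: (y - b) - 2a*x = 0 => x* = (y - b)/(2a)
x* = (-1.9631 - 2)/(2*1) = -1.9816
f*(-1.9631) = (y-b)^2/(4a) = (-1.9631 - 2)^2/(4*1)
= 15.7062/4 = 3.9265


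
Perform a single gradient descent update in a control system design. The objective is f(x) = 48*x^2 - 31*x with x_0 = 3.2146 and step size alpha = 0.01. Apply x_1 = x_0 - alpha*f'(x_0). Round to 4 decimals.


We compute the gradient at x_0 and apply the update.
f'(x) = 96*x - 31
f'(3.2146) = 96*3.2146 - 31 = 277.6016
x_1 = 3.2146 - 0.01*277.6016 = 0.4386


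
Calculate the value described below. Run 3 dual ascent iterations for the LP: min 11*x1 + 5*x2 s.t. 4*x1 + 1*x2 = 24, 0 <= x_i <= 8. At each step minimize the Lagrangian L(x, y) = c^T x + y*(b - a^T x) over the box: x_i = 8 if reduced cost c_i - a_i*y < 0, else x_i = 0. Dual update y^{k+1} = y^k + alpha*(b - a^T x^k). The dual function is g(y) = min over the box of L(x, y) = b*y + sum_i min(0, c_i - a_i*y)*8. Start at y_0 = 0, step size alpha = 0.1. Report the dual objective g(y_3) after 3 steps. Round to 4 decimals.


Dual ascent for LP: min 11*x1 + 5*x2, 4*x1 + 1*x2 = 24, 0 <= x_i <= 8
Step 1: y^k = 0.0, reduced costs: (11.0, 5.0)
  x^k = (0.0, 0.0), subgradient = b - a^T x = 24.0
  y^{k+1} = 0.0 + 0.1*24.0 = 2.4
Step 2: y^k = 2.4, reduced costs: (1.4, 2.6)
  x^k = (0.0, 0.0), subgradient = b - a^T x = 24.0
  y^{k+1} = 2.4 + 0.1*24.0 = 4.8
Step 3: y^k = 4.8, reduced costs: (-8.2, 0.2)
  x^k = (8.0, 0.0), subgradient = b - a^T x = -8.0
  y^{k+1} = 4.8 + 0.1*-8.0 = 4.0
Dual objective at y_3 = 4.0: reduced costs (-5.0, 1.0), box minimizer x = (8.0, 0.0)
g(y_3) = b*y + (c1 - a1*y)*x1 + (c2 - a2*y)*x2 = 24*4.0 + (-5.0)*8.0 + 1.0*0.0 = 96.0 - 40.0 + 0.0 = 56.0


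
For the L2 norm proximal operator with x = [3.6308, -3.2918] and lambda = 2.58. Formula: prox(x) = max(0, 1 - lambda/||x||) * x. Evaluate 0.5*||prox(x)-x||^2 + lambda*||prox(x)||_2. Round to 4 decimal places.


Step 1: Compute ||x||.
||x|| = 4.9009
Step 2: Compute scaling factor.
scale = max(0, 1 - 2.58/4.9009) = 0.4736
Step 3: prox(x) = [1.7194, -1.5589]
||prox(x)|| = 2.3209
Step 4: Proximal objective.
0.5*||prox-x||^2 = 3.3282
lambda*||prox|| = 5.9879
Total = 9.3161


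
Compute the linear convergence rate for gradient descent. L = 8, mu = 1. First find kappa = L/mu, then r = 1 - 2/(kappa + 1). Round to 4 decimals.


Step 1: Compute the condition number.
kappa = L/mu = 8/1 = 8.0
Step 2: Compute the convergence rate.
r = 1 - 2/(kappa + 1) = 1 - 2*mu/(L + mu) = (L - mu)/(L + mu) = 7/9 = 0.7778


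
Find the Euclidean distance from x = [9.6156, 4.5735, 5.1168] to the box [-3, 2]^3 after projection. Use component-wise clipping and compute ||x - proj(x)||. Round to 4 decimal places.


Project each component onto [-3, 2].
clip(9.6156) = 2.0, clip(4.5735) = 2.0, clip(5.1168) = 2.0
Projection = [2.0, 2.0, 2.0]
Squared diffs: [57.9974, 6.6229, 9.7144]
Distance = sqrt(74.3347) = 8.6218


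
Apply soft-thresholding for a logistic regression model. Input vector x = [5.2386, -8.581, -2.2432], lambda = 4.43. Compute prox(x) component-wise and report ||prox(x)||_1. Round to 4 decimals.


Soft-thresholding with lambda = 4.43:
prox(5.2386) = sign(5.2386)*max(|5.2386| - 4.43, 0) = 0.8086
prox(-8.581) = sign(-8.581)*max(|-8.581| - 4.43, 0) = -4.151
prox(-2.2432) = sign(-2.2432)*max(|-2.2432| - 4.43, 0) = 0.0
prox(x) = [0.8086, -4.151, 0.0]
||prox(x)||_1 = 0.8086 + 4.151 + 0.0 = 4.9596


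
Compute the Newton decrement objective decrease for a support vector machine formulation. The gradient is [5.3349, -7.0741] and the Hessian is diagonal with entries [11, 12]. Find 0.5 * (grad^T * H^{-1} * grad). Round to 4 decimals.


Step 1: H is diagonal, so H^(-1) * g = [0.485, -0.5895].
Step 2: g^T H^(-1) g = sum_i g_i^2 / H_ii
  = (5.3349)^2/11 + (-7.0741)^2/12
  = 2.5874 + 4.1702 = 6.7576
Step 3: Objective decrease = 0.5 * g^T H^(-1) g = 3.3788


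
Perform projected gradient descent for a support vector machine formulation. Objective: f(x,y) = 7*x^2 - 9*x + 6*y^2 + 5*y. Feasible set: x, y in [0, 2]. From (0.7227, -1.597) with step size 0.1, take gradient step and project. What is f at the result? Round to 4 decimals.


Step 1: Compute gradient at (0.7227, -1.597).
grad_x = 2*7*0.7227 - 9 = 1.1178
grad_y = 2*6*-1.597 + 5 = -14.164
Step 2: Gradient step.
x_raw = 0.7227 - 0.1*1.1178 = 0.6109
y_raw = -1.597 - 0.1*-14.164 = -0.1806
Step 3: Project onto [0, 2].
x_proj = clip(0.6109) = 0.6109
y_proj = clip(-0.1806) = 0.0
Step 4: Evaluate f.
f(0.6109, 0.0) = -2.8857


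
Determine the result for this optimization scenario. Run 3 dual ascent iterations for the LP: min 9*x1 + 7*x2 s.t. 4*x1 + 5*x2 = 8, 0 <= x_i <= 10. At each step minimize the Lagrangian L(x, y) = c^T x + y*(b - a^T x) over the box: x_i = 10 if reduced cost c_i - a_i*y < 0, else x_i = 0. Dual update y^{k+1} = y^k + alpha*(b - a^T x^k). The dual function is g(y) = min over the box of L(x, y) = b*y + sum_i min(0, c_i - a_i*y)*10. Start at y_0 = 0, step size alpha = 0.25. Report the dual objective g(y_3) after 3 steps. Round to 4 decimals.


Dual ascent for LP: min 9*x1 + 7*x2, 4*x1 + 5*x2 = 8, 0 <= x_i <= 10
Step 1: y^k = 0.0, reduced costs: (9.0, 7.0)
  x^k = (0.0, 0.0), subgradient = b - a^T x = 8.0
  y^{k+1} = 0.0 + 0.25*8.0 = 2.0
Step 2: y^k = 2.0, reduced costs: (1.0, -3.0)
  x^k = (0.0, 10.0), subgradient = b - a^T x = -42.0
  y^{k+1} = 2.0 + 0.25*-42.0 = -8.5
Step 3: y^k = -8.5, reduced costs: (43.0, 49.5)
  x^k = (0.0, 0.0), subgradient = b - a^T x = 8.0
  y^{k+1} = -8.5 + 0.25*8.0 = -6.5
Dual objective at y_3 = -6.5: reduced costs (35.0, 39.5), box minimizer x = (0.0, 0.0)
g(y_3) = b*y + (c1 - a1*y)*x1 + (c2 - a2*y)*x2 = 8*(-6.5) + 35.0*0.0 + 39.5*0.0 = -52.0 + 0.0 + 0.0 = -52.0


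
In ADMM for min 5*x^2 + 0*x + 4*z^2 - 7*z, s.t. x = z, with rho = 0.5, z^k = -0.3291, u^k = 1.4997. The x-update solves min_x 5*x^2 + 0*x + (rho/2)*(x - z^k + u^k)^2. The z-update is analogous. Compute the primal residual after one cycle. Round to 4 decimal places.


ADMM iteration with rho = 0.5, z^k = -0.3291, u^k = 1.4997
Step 1: x-update.
Minimize 5*x^2 + 0*x + (0.5/2)*(x + 0.3291 + 1.4997)^2
FOC: (2*5 + 0.5)*x = 0 + 0.5*(-0.3291 - 1.4997)
x^{k+1} = -0.0871
Step 2: z-update.
Minimize 4*z^2 - 7*z + (0.5/2)*(-0.0871 - z + 1.4997)^2
FOC: (2*4 + 0.5)*z = 7 + 0.5*(-0.0871 + 1.4997)
z^{k+1} = 0.9066
Step 3: u-update.
u^{k+1} = 1.4997 - 0.0871 - 0.9066 = 0.506
Step 4: Primal residual = |-0.0871 - 0.9066| = 0.9937


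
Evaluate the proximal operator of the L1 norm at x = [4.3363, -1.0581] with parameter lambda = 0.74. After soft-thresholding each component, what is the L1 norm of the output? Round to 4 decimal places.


Soft-thresholding with lambda = 0.74:
prox(4.3363) = sign(4.3363)*max(|4.3363| - 0.74, 0) = 3.5963
prox(-1.0581) = sign(-1.0581)*max(|-1.0581| - 0.74, 0) = -0.3181
prox(x) = [3.5963, -0.3181]
||prox(x)||_1 = 3.5963 + 0.3181 = 3.9144


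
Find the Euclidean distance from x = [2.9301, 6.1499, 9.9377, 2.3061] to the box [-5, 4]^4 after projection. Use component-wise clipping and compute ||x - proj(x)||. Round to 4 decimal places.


Project each component onto [-5, 4].
clip(2.9301) = 2.9301, clip(6.1499) = 4.0, clip(9.9377) = 4.0, clip(2.3061) = 2.3061
Projection = [2.9301, 4.0, 4.0, 2.3061]
Squared diffs: [0.0, 4.6221, 35.2563, 0.0]
Distance = sqrt(39.8784) = 6.3149


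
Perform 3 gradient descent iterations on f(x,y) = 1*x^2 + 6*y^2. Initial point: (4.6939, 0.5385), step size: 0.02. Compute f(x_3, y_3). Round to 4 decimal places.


Gradient descent on f(x,y) = 1*x^2 + 6*y^2.
Starting point: (4.6939, 0.5385), alpha = 0.02
Step 1: grad_x = 2*1*4.6939 = 9.3878, grad_y = 2*6*0.5385 = 6.462
  x_1 = 4.6939 - 0.02*9.3878 = 4.5061
  y_1 = 0.5385 - 0.02*6.462 = 0.4093
Step 2: grad_x = 2*1*4.5061 = 9.0123, grad_y = 2*6*0.4093 = 4.9111
  x_2 = 4.5061 - 0.02*9.0123 = 4.3259
  y_2 = 0.4093 - 0.02*4.9111 = 0.311
Step 3: grad_x = 2*1*4.3259 = 8.6518, grad_y = 2*6*0.311 = 3.7325
  x_3 = 4.3259 - 0.02*8.6518 = 4.1529
  y_3 = 0.311 - 0.02*3.7325 = 0.2364
f(4.1529, 0.2364) = 1*4.1529^2 + 6*0.2364^2 = 17.5815


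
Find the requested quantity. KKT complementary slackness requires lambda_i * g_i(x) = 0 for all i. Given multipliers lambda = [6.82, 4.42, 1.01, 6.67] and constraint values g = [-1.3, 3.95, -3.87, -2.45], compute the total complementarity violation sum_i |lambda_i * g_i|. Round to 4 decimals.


KKT complementary slackness check:
lambda_1 * g_1 = 6.82 * -1.3 = -8.866
lambda_2 * g_2 = 4.42 * 3.95 = 17.459
lambda_3 * g_3 = 1.01 * -3.87 = -3.9087
lambda_4 * g_4 = 6.67 * -2.45 = -16.3415
Total violation = 8.866 + 17.459 + 3.9087 + 16.3415 = 46.5752


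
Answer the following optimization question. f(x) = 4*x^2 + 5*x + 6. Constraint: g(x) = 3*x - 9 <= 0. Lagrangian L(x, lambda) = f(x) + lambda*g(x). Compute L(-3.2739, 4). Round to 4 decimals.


Step 1: Evaluate f(x).
f(-3.2739) = 4*(-3.2739)^2 + 5*(-3.2739) + 6 = 32.5042
Step 2: Evaluate g(x).
g(-3.2739) = 3*-3.2739 - 9 = -18.8217
Step 3: Compute Lagrangian.
L = 32.5042 + 4*-18.8217 = -42.7826


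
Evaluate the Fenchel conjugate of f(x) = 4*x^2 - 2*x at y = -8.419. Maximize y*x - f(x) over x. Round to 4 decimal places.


f*(y) = sup_x {y*x - a*x^2 - b*x} = sup_x {(y-b)*x - a*x^2}
FOC: (y - b) - 2a*x = 0 => x* = (y - b)/(2a)
x* = (-8.419 + 2)/(2*4) = -0.8024
f*(-8.419) = (y-b)^2/(4a) = (-8.419 + 2)^2/(4*4)
= 41.2036/16 = 2.5752


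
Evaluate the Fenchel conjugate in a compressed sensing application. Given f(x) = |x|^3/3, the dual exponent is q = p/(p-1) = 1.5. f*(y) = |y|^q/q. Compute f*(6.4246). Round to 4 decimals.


The conjugate exponent q satisfies 1/p + 1/q = 1.
p = 3, so q = 3/(3 - 1) = 1.5
|y|^q = 6.4246^1.5 = 16.2843
f*(6.4246) = 16.2843 / 1.5 = 10.8562


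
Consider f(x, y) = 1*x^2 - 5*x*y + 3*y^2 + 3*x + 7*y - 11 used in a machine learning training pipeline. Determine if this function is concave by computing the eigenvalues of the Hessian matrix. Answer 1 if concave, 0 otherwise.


The Hessian of f(x,y) = 1*x^2 - 5*x*y + 3*y^2 + 3*x + 7*y - 11 is:
H = [[2, -5], [-5, 6]]
Trace = 2 + 6 = 8
Determinant = 2*6 - (-5)^2 = -13
Discriminant = (8)^2 - 4*-13 = 116.0
Eigenvalues: lambda_1 = -1.3852, lambda_2 = 9.3852
The function is not concave.

0


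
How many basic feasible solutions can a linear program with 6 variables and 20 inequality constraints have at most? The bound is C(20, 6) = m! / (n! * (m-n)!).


Each vertex corresponds to some choice of n active constraints out of m, so the number of vertices is at most C(m, n) = m! / (n!(m-n)!).
m = 20, n = 6
Numerator: 20 * 19 * 18 * 17 * 16 * 15
Denominator: 6! = 720
C(20, 6) = 38760


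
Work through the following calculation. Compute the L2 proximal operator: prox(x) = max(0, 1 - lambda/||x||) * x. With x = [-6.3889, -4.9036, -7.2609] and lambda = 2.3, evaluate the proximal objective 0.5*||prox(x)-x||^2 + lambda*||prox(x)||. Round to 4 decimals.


Step 1: Compute ||x||.
||x|| = 10.8436
Step 2: Compute scaling factor.
scale = max(0, 1 - 2.3/10.8436) = 0.7879
Step 3: prox(x) = [-5.0338, -3.8635, -5.7208]
||prox(x)|| = 8.5436
Step 4: Proximal objective.
0.5*||prox-x||^2 = 2.645
lambda*||prox|| = 19.6503
Total = 22.2953


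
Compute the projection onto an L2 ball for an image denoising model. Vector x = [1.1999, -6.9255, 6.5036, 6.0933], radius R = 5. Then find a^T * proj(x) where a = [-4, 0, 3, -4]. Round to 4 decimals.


Step 1: Compute ||x|| (intermediates to 6 decimals).
||x|| = sqrt(1.1999^2 + (-6.9255)^2 + 6.5036^2 + 6.0933^2) = 11.350217
Step 2: Project.
Since ||x|| > R, scale = R/||x|| = 5/11.350217 = 0.44052, proj(x) = scale * x
proj(x) = [0.52858, -3.050821, 2.864966, 2.684221]
Step 3: Dot product.
a^T * proj(x) = -4*0.52858 + 0*(-3.050821) + 3*2.864966 - 4*2.684221 = -4.2563


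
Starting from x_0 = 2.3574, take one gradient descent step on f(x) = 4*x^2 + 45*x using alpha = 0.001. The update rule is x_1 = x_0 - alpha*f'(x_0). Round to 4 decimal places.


We compute the gradient at x_0 and apply the update.
f'(x) = 8*x + 45
f'(2.3574) = 8*2.3574 + 45 = 63.8592
x_1 = 2.3574 - 0.001*63.8592 = 2.2935


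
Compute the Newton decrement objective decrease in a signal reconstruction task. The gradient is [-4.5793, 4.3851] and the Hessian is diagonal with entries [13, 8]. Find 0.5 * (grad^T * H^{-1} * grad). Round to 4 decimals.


Step 1: H is diagonal, so H^(-1) * g = [-0.3523, 0.5481].
Step 2: g^T H^(-1) g = sum_i g_i^2 / H_ii
  = (-4.5793)^2/13 + (4.3851)^2/8
  = 1.6131 + 2.4036 = 4.0167
Step 3: Objective decrease = 0.5 * g^T H^(-1) g = 2.0084


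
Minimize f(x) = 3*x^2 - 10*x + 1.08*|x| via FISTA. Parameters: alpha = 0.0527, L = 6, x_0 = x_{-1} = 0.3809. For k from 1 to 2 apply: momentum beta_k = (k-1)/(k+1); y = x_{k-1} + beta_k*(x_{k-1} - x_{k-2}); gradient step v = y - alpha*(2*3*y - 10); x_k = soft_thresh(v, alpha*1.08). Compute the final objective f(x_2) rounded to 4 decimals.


FISTA on f(x) = 3*x^2 - 10*x + 1.08*|x|
L = 6, alpha = 0.0527
Iteration 1: beta = 0.0, y = 0.3809 + 0.0*(0.3809 - 0.3809) = 0.3809
  grad(y) = -7.7146, v = y - alpha*grad = 0.7875
  prox(v) = soft_thresh(0.7875, 0.0569) = 0.7305
Iteration 2: beta = 0.3333, y = 0.7305 + 0.3333*(0.7305 - 0.3809) = 0.8471
  grad(y) = -4.9175, v = y - alpha*grad = 1.1062
  prox(v) = soft_thresh(1.1062, 0.0569) = 1.0493
f(x_2) = 3*1.0493^2 - 10*1.0493 + 1.08*|1.0493| = -6.0567


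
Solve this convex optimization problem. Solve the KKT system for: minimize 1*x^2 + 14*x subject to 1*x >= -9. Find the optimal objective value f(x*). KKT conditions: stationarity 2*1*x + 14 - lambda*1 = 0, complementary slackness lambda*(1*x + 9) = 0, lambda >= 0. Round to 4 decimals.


Step 1: Try lambda = 0 (constraint inactive).
Stationarity: 2*1*x + 14 = 0
x* = -14/(2*1) = -7.0
Check constraint: 1*-7.0 = -7.0 >= -9 -- satisfied.
Step 2: Compute optimal value.
f(x*) = 1*(-7.0)^2 + 14*(-7.0) = -49.0


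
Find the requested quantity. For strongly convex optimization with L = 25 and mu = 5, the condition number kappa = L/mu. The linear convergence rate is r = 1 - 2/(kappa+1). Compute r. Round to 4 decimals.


Step 1: Compute the condition number.
kappa = L/mu = 25/5 = 5.0
Step 2: Compute the convergence rate.
r = 1 - 2/(kappa + 1) = 1 - 2*mu/(L + mu) = (L - mu)/(L + mu) = 20/30 = 0.6667


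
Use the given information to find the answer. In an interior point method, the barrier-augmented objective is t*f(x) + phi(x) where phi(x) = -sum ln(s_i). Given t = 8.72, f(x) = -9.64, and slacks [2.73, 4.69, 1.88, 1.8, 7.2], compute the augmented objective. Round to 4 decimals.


Step 1: Compute log-barrier.
ln values: [1.0043, 1.5454, 0.6313, 0.5878, 1.9741]
phi = -(1.0043 + 1.5454 + 0.6313 + 0.5878 + 1.9741) = -5.7429
Step 2: Compute augmented objective.
t*f(x) = 8.72*-9.64 = -84.0608
Total = -84.0608 - 5.7429 = -89.8037


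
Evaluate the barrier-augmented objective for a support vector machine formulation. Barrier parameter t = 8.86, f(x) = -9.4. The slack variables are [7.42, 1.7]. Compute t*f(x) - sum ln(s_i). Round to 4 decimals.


Step 1: Compute log-barrier.
ln values: [2.0042, 0.5306]
phi = -(2.0042 + 0.5306) = -2.5348
Step 2: Compute augmented objective.
t*f(x) = 8.86*-9.4 = -83.284
Total = -83.284 - 2.5348 = -85.8188


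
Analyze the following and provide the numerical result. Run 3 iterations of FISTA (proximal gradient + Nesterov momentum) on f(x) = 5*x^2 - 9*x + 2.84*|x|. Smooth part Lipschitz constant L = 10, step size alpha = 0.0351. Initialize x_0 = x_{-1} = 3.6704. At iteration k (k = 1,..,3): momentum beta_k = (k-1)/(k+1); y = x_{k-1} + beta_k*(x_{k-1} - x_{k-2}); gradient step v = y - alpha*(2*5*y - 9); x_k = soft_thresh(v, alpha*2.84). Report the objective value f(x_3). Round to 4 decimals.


FISTA on f(x) = 5*x^2 - 9*x + 2.84*|x|
L = 10, alpha = 0.0351
Iteration 1: beta = 0.0, y = 3.6704 + 0.0*(3.6704 - 3.6704) = 3.6704
  grad(y) = 27.704, v = y - alpha*grad = 2.698
  prox(v) = soft_thresh(2.698, 0.0997) = 2.5983
Iteration 2: beta = 0.3333, y = 2.5983 + 0.3333*(2.5983 - 3.6704) = 2.2409
  grad(y) = 13.4094, v = y - alpha*grad = 1.7703
  prox(v) = soft_thresh(1.7703, 0.0997) = 1.6706
Iteration 3: beta = 0.5, y = 1.6706 + 0.5*(1.6706 - 2.5983) = 1.2067
  grad(y) = 3.0673, v = y - alpha*grad = 1.0991
  prox(v) = soft_thresh(1.0991, 0.0997) = 0.9994
f(x_3) = 5*0.9994^2 - 9*0.9994 + 2.84*|0.9994| = -1.1624


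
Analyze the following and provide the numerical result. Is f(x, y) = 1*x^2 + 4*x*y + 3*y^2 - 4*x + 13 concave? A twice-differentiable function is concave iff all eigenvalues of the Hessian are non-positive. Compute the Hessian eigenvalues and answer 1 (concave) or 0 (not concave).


The Hessian of f(x,y) = 1*x^2 + 4*x*y + 3*y^2 - 4*x + 13 is:
H = [[2, 4], [4, 6]]
Trace = 2 + 6 = 8
Determinant = 2*6 - (4)^2 = -4
Discriminant = (8)^2 - 4*-4 = 80.0
Eigenvalues: lambda_1 = -0.4721, lambda_2 = 8.4721
The function is not concave.

0


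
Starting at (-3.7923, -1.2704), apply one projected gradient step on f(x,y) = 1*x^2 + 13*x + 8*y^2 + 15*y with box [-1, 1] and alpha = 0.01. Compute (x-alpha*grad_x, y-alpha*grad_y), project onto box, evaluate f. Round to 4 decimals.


Step 1: Compute gradient at (-3.7923, -1.2704).
grad_x = 2*1*-3.7923 + 13 = 5.4154
grad_y = 2*8*-1.2704 + 15 = -5.3264
Step 2: Gradient step.
x_raw = -3.7923 - 0.01*5.4154 = -3.8465
y_raw = -1.2704 - 0.01*-5.3264 = -1.2171
Step 3: Project onto [-1, 1].
x_proj = clip(-3.8465) = -1.0
y_proj = clip(-1.2171) = -1.0
Step 4: Evaluate f.
f(-1.0, -1.0) = -19.0


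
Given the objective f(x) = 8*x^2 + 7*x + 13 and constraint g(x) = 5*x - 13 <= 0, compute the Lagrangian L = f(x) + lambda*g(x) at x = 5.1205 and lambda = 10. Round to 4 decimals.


Step 1: Evaluate f(x).
f(5.1205) = 8*5.1205^2 + 7*5.1205 + 13 = 258.5997
Step 2: Evaluate g(x).
g(5.1205) = 5*5.1205 - 13 = 12.6025
Step 3: Compute Lagrangian.
L = 258.5997 + 10*12.6025 = 384.6247


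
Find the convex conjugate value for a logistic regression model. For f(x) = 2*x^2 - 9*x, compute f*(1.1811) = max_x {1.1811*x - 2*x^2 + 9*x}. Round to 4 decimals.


f*(y) = sup_x {y*x - a*x^2 - b*x} = sup_x {(y-b)*x - a*x^2}
FOC: (y - b) - 2a*x = 0 => x* = (y - b)/(2a)
x* = (1.1811 + 9)/(2*2) = 2.5453
f*(1.1811) = (y-b)^2/(4a) = (1.1811 + 9)^2/(4*2)
= 103.6548/8 = 12.9568


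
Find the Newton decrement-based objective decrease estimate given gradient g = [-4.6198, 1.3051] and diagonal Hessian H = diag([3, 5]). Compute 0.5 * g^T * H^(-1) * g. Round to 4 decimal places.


Step 1: H is diagonal, so H^(-1) * g = [-1.5399, 0.261].
Step 2: g^T H^(-1) g = sum_i g_i^2 / H_ii
  = (-4.6198)^2/3 + (1.3051)^2/5
  = 7.1142 + 0.3407 = 7.4548
Step 3: Objective decrease = 0.5 * g^T H^(-1) g = 3.7274


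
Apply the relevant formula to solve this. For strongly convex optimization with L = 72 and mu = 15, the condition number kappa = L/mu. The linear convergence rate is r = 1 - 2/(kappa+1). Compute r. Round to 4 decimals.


Step 1: Compute the condition number.
kappa = L/mu = 72/15 = 4.8
Step 2: Compute the convergence rate.
r = 1 - 2/(kappa + 1) = 1 - 2*mu/(L + mu) = (L - mu)/(L + mu) = 57/87 = 0.6552


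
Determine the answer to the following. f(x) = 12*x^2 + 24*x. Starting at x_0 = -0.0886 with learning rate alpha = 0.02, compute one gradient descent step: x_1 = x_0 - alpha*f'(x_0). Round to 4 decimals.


We compute the gradient at x_0 and apply the update.
f'(x) = 24*x + 24
f'(-0.0886) = 24*-0.0886 + 24 = 21.8736
x_1 = -0.0886 - 0.02*21.8736 = -0.5261


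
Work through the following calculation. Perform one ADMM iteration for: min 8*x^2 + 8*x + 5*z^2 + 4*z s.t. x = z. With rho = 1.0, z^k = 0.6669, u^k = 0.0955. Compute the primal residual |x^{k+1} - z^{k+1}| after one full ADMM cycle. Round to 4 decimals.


ADMM iteration with rho = 1.0, z^k = 0.6669, u^k = 0.0955
Step 1: x-update.
Minimize 8*x^2 + 8*x + (1.0/2)*(x - 0.6669 + 0.0955)^2
FOC: (2*8 + 1.0)*x = -8 + 1.0*(0.6669 - 0.0955)
x^{k+1} = -0.437
Step 2: z-update.
Minimize 5*z^2 + 4*z + (1.0/2)*(-0.437 - z + 0.0955)^2
FOC: (2*5 + 1.0)*z = -4 + 1.0*(-0.437 + 0.0955)
z^{k+1} = -0.3947
Step 3: u-update.
u^{k+1} = 0.0955 - 0.437 + 0.3947 = 0.0532
Step 4: Primal residual = |-0.437 + 0.3947| = 0.0423
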